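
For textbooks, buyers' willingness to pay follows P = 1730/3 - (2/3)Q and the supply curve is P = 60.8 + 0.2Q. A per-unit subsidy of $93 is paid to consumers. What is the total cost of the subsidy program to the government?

Pre-subsidy: 1730/3 - (2/3)Q = 60.8 + 0.2Q gives Q* = 7738/13 and P* = 2338/13.
With the rebate, buyers effectively pay Pb = Ps − 93, where Ps is the price sellers receive.
On the curves, Pb = 1730/3 - (2/3)Q and Ps = 60.8 + 0.2Q; the wedge Ps − Pb = 93 gives 60.8 + 0.2Q − (1730/3 - (2/3)Q) = 93, so Q' = 9133/13.
Then Pb = 1730/3 − (2/3)·(9133/13) = 1408/13 and Ps = 60.8 + 0.2·(9133/13) = 2617/13.
Government outlay = subsidy × quantity = 93 × 9133/13 = 849369/13.

Government cost = 849369/13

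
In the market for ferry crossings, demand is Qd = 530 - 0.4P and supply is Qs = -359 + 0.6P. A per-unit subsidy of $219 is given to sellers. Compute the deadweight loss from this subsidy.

Deadweight loss = $5755.32

Pre-subsidy: 530 - 0.4P = -359 + 0.6P gives P* = 889, Q* = 174.4.
With the subsidy, sellers receive Ps = Pb + 219 for each unit, where Pb is the price buyers pay.
Supply in terms of Pb becomes Qs = -359 + 0.6(Pb + 219) = -227.6 + 0.6Pb. Setting this equal to demand: 530 - 0.4Pb = -227.6 + 0.6Pb, so Pb = 757.6.
Sellers receive Ps = 757.6 + 219 = 976.6; Q' = 530 − 0.4·757.6 = 226.96.
The subsidy expands output by 226.96 − 174.4 = 52.56 past the efficient level; on those units the gap between marginal cost and willingness to pay runs from 0 up to 219.
DWL = ½ × 219 × 52.56 = 5755.32.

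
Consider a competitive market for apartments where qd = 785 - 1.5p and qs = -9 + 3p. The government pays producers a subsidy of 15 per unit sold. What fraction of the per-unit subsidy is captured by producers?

Pre-subsidy: 785 - 1.5p = -9 + 3p gives p* = 1588/9, q* = 1561/3.
With the subsidy, sellers receive ps = pb + 15 for each unit, where pb is the price buyers pay.
Supply in terms of pb becomes qs = -9 + 3(pb + 15) = 36 + 3pb. Setting this equal to demand: 785 - 1.5pb = 36 + 3pb, so pb = 1498/9.
Sellers receive ps = 1498/9 + 15 = 1633/9; q' = 785 − 1.5·(1498/9) = 1606/3.
Buyers' price falls by p* − pb = 1588/9 − 1498/9 = 10; sellers' price rises by ps − p* = 1633/9 − 1588/9 = 5.
So producers capture 5/15 = 1/3 of each unit of subsidy.

Producer share = 1/3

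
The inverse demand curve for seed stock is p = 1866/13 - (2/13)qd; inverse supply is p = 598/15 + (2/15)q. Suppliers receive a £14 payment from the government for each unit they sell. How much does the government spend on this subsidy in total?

Pre-subsidy: 1866/13 - (2/13)q = 598/15 + (2/15)q gives q* = 361 and p* = 88.
With the subsidy, sellers receive ps = pb + 14 for each unit, where pb is the price buyers pay.
On the curves, pb = 1866/13 - (2/13)q and ps = 598/15 + (2/15)q; the wedge ps − pb = 14 gives 598/15 + (2/15)q − (1866/13 - (2/13)q) = 14, so q' = 409.75.
Then pb = 1866/13 − (2/13)·409.75 = 80.5 and ps = 598/15 + (2/15)·409.75 = 94.5.
Government outlay = subsidy × quantity = 14 × 409.75 = 5736.5.

Government cost = £5736.5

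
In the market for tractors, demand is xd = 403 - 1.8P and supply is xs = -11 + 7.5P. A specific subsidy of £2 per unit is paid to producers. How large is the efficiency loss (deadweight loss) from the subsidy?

Pre-subsidy: 403 - 1.8P = -11 + 7.5P gives P* = 1380/31, x* = 10009/31.
With the subsidy, sellers receive Ps = Pb + 2 for each unit, where Pb is the price buyers pay.
Supply in terms of Pb becomes xs = -11 + 7.5(Pb + 2) = 4 + 7.5Pb. Setting this equal to demand: 403 - 1.8Pb = 4 + 7.5Pb, so Pb = 1330/31.
Sellers receive Ps = 1330/31 + 2 = 1392/31; x' = 403 − 1.8·(1330/31) = 10099/31.
The subsidy expands output by 10099/31 − 10009/31 = 90/31 past the efficient level; on those units the gap between marginal cost and willingness to pay runs from 0 up to 2.
DWL = ½ × 2 × 90/31 = 90/31.

Deadweight loss = 90/31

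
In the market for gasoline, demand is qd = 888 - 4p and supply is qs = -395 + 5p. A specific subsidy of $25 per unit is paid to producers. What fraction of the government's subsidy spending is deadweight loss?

DWL / government spending = 25/336

Pre-subsidy: 888 - 4p = -395 + 5p gives p* = 1283/9, q* = 2860/9.
With the subsidy, sellers receive ps = pb + 25 for each unit, where pb is the price buyers pay.
Supply in terms of pb becomes qs = -395 + 5(pb + 25) = -270 + 5pb. Setting this equal to demand: 888 - 4pb = -270 + 5pb, so pb = 386/3.
Sellers receive ps = 386/3 + 25 = 461/3; q' = 888 − 4·(386/3) = 1120/3.
ΔCS = ½(2860/9 + 1120/3)(1283/9 − 386/3) = 388750/81; ΔPS = ½(2860/9 + 1120/3)(461/3 − 1283/9) = 311000/81.
Government spending = 25 × 1120/3 = 28000/3.
DWL = ½ × 25 × (1120/3 − 2860/9) = 6250/9; fraction = (6250/9) / (28000/3) = 25/336.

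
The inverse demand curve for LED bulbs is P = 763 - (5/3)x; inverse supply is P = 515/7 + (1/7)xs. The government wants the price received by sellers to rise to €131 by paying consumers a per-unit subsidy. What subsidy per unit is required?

Required subsidy s = €38 per unit

At a seller price of 131, quantity supplied is -515 + 7·131 = 402.
Buyers absorb 402 only when they pay Pb = 763 − (5/3)·402 = 93.
s = Ps − Pb = 131 − 93 = 38.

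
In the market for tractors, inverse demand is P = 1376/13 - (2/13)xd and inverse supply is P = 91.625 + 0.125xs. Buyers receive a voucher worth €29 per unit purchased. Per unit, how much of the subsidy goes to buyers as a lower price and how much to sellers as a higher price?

Buyers gain €16 per unit; sellers gain €13 per unit

Pre-subsidy: 1376/13 - (2/13)x = 91.625 + 0.125x gives x* = 51 and P* = 98.
With the rebate, buyers effectively pay Pb = Ps − 29, where Ps is the price sellers receive.
On the curves, Pb = 1376/13 - (2/13)x and Ps = 91.625 + 0.125x; the wedge Ps − Pb = 29 gives 91.625 + 0.125x − (1376/13 - (2/13)x) = 29, so x' = 155.
Then Pb = 1376/13 − (2/13)·155 = 82 and Ps = 91.625 + 0.125·155 = 111.
Buyers' price falls by P* − Pb = 98 − 82 = 16; sellers' price rises by Ps − P* = 111 − 98 = 13.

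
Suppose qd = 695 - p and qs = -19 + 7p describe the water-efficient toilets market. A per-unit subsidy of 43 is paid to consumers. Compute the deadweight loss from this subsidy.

Pre-subsidy: 695 - p = -19 + 7p gives p* = 89.25, q* = 605.75.
With the rebate, buyers effectively pay pb = ps − 43, where ps is the price sellers receive.
Demand in terms of ps becomes qd = 695 − 1(ps − 43) = 738 - ps. Setting this equal to supply: 738 - ps = -19 + 7ps, so ps = 94.625.
Buyers pay pb = 94.625 − 43 = 51.625; q' = -19 + 7·94.625 = 643.375.
The subsidy expands output by 643.375 − 605.75 = 37.625 past the efficient level; on those units the gap between marginal cost and willingness to pay runs from 0 up to 43.
DWL = ½ × 43 × 37.625 = 808.9375.

Deadweight loss = 808.9375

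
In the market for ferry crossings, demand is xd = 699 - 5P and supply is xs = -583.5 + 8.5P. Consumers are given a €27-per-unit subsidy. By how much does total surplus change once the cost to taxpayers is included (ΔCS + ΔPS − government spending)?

Net change in total surplus = -€1147.5

Pre-subsidy: 699 - 5P = -583.5 + 8.5P gives P* = 95, x* = 224.
With the rebate, buyers effectively pay Pb = Ps − 27, where Ps is the price sellers receive.
Demand in terms of Ps becomes xd = 699 − 5(Ps − 27) = 834 - 5Ps. Setting this equal to supply: 834 - 5Ps = -583.5 + 8.5Ps, so Ps = 105.
Buyers pay Pb = 105 − 27 = 78; x' = -583.5 + 8.5·105 = 309.
ΔCS = ½(224 + 309)(95 − 78) = 4530.5; ΔPS = ½(224 + 309)(105 − 95) = 2665.
Government spending = 27 × 309 = 8343.
Net change = 4530.5 + 2665 − 8343 = -1147.5. The loss equals the DWL triangle ½·27·85.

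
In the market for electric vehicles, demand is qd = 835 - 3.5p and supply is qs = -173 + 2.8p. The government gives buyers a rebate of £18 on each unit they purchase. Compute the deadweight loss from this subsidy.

Pre-subsidy: 835 - 3.5p = -173 + 2.8p gives p* = 160, q* = 275.
With the rebate, buyers effectively pay pb = ps − 18, where ps is the price sellers receive.
Demand in terms of ps becomes qd = 835 − 3.5(ps − 18) = 898 - 3.5ps. Setting this equal to supply: 898 - 3.5ps = -173 + 2.8ps, so ps = 170.
Buyers pay pb = 170 − 18 = 152; q' = -173 + 2.8·170 = 303.
The subsidy expands output by 303 − 275 = 28 past the efficient level; on those units the gap between marginal cost and willingness to pay runs from 0 up to 18.
DWL = ½ × 18 × 28 = 252.

Deadweight loss = £252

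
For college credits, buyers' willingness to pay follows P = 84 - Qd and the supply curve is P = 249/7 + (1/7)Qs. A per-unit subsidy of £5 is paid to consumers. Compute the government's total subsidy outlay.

Government cost = £233.75

Pre-subsidy: 84 - Q = 249/7 + (1/7)Q gives Q* = 42.375 and P* = 41.625.
With the rebate, buyers effectively pay Pb = Ps − 5, where Ps is the price sellers receive.
On the curves, Pb = 84 - Q and Ps = 249/7 + (1/7)Q; the wedge Ps − Pb = 5 gives 249/7 + (1/7)Q − (84 - Q) = 5, so Q' = 46.75.
Then Pb = 84 − 1·46.75 = 37.25 and Ps = 249/7 + (1/7)·46.75 = 42.25.
Government outlay = subsidy × quantity = 5 × 46.75 = 233.75.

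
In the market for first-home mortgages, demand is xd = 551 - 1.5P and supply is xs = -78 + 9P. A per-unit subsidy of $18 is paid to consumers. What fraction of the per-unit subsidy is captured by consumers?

Consumer share = 6/7

Pre-subsidy: 551 - 1.5P = -78 + 9P gives P* = 1258/21, x* = 3228/7.
With the rebate, buyers effectively pay Pb = Ps − 18, where Ps is the price sellers receive.
Demand in terms of Ps becomes xd = 551 − 1.5(Ps − 18) = 578 - 1.5Ps. Setting this equal to supply: 578 - 1.5Ps = -78 + 9Ps, so Ps = 1312/21.
Buyers pay Pb = 1312/21 − 18 = 934/21; x' = -78 + 9·(1312/21) = 3390/7.
Buyers' price falls by P* − Pb = 1258/21 − 934/21 = 108/7; sellers' price rises by Ps − P* = 1312/21 − 1258/21 = 18/7.
So consumers capture (108/7)/18 = 6/7 of each unit of subsidy.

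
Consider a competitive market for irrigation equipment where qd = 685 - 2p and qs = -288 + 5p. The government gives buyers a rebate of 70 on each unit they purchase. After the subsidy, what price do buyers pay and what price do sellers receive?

Pre-subsidy: 685 - 2p = -288 + 5p gives p* = 139, q* = 407.
With the rebate, buyers effectively pay pb = ps − 70, where ps is the price sellers receive.
Demand in terms of ps becomes qd = 685 − 2(ps − 70) = 825 - 2ps. Setting this equal to supply: 825 - 2ps = -288 + 5ps, so ps = 159.
Buyers pay pb = 159 − 70 = 89; q' = -288 + 5·159 = 507.

Buyers pay 89; sellers receive 159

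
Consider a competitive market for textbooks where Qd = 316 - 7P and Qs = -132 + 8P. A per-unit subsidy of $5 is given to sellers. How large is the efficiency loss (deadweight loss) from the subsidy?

Deadweight loss = 140/3

Pre-subsidy: 316 - 7P = -132 + 8P gives P* = 448/15, Q* = 1604/15.
With the subsidy, sellers receive Ps = Pb + 5 for each unit, where Pb is the price buyers pay.
Supply in terms of Pb becomes Qs = -132 + 8(Pb + 5) = -92 + 8Pb. Setting this equal to demand: 316 - 7Pb = -92 + 8Pb, so Pb = 27.2.
Sellers receive Ps = 27.2 + 5 = 32.2; Q' = 316 − 7·27.2 = 125.6.
The subsidy expands output by 125.6 − 1604/15 = 56/3 past the efficient level; on those units the gap between marginal cost and willingness to pay runs from 0 up to 5.
DWL = ½ × 5 × 56/3 = 140/3.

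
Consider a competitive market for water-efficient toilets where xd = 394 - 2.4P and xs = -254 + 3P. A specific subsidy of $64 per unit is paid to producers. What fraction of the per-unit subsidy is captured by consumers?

Consumer share = 5/9

Pre-subsidy: 394 - 2.4P = -254 + 3P gives P* = 120, x* = 106.
With the subsidy, sellers receive Ps = Pb + 64 for each unit, where Pb is the price buyers pay.
Supply in terms of Pb becomes xs = -254 + 3(Pb + 64) = -62 + 3Pb. Setting this equal to demand: 394 - 2.4Pb = -62 + 3Pb, so Pb = 760/9.
Sellers receive Ps = 760/9 + 64 = 1336/9; x' = 394 − 2.4·(760/9) = 574/3.
Buyers' price falls by P* − Pb = 120 − 760/9 = 320/9; sellers' price rises by Ps − P* = 1336/9 − 120 = 256/9.
So consumers capture (320/9)/64 = 5/9 of each unit of subsidy.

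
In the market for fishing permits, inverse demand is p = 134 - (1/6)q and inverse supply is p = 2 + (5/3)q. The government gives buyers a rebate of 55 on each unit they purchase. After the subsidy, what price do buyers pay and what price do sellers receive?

Pre-subsidy: 134 - (1/6)q = 2 + (5/3)q gives q* = 72 and p* = 122.
With the rebate, buyers effectively pay pb = ps − 55, where ps is the price sellers receive.
On the curves, pb = 134 - (1/6)q and ps = 2 + (5/3)q; the wedge ps − pb = 55 gives 2 + (5/3)q − (134 - (1/6)q) = 55, so q' = 102.
Then pb = 134 − (1/6)·102 = 117 and ps = 2 + (5/3)·102 = 172.

Buyers pay 117; sellers receive 172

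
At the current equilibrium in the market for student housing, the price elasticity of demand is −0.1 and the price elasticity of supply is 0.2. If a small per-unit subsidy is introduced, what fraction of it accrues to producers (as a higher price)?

Producer share = 1/3

For a small subsidy around the equilibrium, the benefit split depends on the relative slopes, which at a point are proportional to the elasticities.
Buyer share = εs/(εs + |εd|) = 0.2/(0.2 + 0.1) = 2/3; seller share = |εd|/(εs + |εd|) = 1/3.
So producers capture 1/3 of the subsidy.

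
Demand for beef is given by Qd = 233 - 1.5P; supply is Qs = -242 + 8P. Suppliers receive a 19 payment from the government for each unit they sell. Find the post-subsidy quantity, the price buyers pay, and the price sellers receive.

Pre-subsidy: 233 - 1.5P = -242 + 8P gives P* = 50, Q* = 158.
With the subsidy, sellers receive Ps = Pb + 19 for each unit, where Pb is the price buyers pay.
Supply in terms of Pb becomes Qs = -242 + 8(Pb + 19) = -90 + 8Pb. Setting this equal to demand: 233 - 1.5Pb = -90 + 8Pb, so Pb = 34.
Sellers receive Ps = 34 + 19 = 53; Q' = 233 − 1.5·34 = 182.

Q' = 182; buyers pay 34; sellers receive 53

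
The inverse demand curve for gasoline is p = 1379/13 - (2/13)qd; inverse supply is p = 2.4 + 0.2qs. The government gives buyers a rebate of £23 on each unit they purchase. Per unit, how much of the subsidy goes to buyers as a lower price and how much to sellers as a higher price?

Buyers gain £10 per unit; sellers gain £13 per unit

Pre-subsidy: 1379/13 - (2/13)q = 2.4 + 0.2q gives q* = 293 and p* = 61.
With the rebate, buyers effectively pay pb = ps − 23, where ps is the price sellers receive.
On the curves, pb = 1379/13 - (2/13)q and ps = 2.4 + 0.2q; the wedge ps − pb = 23 gives 2.4 + 0.2q − (1379/13 - (2/13)q) = 23, so q' = 358.
Then pb = 1379/13 − (2/13)·358 = 51 and ps = 2.4 + 0.2·358 = 74.
Buyers' price falls by p* − pb = 61 − 51 = 10; sellers' price rises by ps − p* = 74 − 61 = 13.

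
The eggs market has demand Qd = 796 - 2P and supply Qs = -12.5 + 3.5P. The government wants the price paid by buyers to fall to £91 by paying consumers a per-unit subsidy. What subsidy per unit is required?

At a buyer price of 91, quantity demanded is 796 − 2·91 = 614.
Sellers supply 614 only when they receive Ps with -12.5 + 3.5·Ps = 614, i.e. Ps = 179.
s = Ps − Pb = 179 − 91 = 88.

Required subsidy s = £88 per unit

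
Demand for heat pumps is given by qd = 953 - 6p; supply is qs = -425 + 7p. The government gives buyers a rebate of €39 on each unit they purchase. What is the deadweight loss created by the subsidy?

Deadweight loss = €2457

Pre-subsidy: 953 - 6p = -425 + 7p gives p* = 106, q* = 317.
With the rebate, buyers effectively pay pb = ps − 39, where ps is the price sellers receive.
Demand in terms of ps becomes qd = 953 − 6(ps − 39) = 1187 - 6ps. Setting this equal to supply: 1187 - 6ps = -425 + 7ps, so ps = 124.
Buyers pay pb = 124 − 39 = 85; q' = -425 + 7·124 = 443.
The subsidy expands output by 443 − 317 = 126 past the efficient level; on those units the gap between marginal cost and willingness to pay runs from 0 up to 39.
DWL = ½ × 39 × 126 = 2457.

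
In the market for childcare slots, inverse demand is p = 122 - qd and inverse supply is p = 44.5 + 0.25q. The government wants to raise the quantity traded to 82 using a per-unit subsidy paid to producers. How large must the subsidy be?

At q = 82, from the demand curve buyers pay pb = 122 − 1·82 = 40; from the supply curve sellers need ps = 44.5 + 0.25·82 = 65.
The subsidy must fill the gap: s = ps − pb = 65 − 40 = 25.

Required subsidy s = 25 per unit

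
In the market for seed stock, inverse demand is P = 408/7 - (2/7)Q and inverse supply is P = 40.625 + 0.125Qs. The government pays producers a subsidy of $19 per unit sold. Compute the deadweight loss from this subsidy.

Pre-subsidy: 408/7 - (2/7)Q = 40.625 + 0.125Q gives Q* = 43 and P* = 46.
With the subsidy, sellers receive Ps = Pb + 19 for each unit, where Pb is the price buyers pay.
On the curves, Pb = 408/7 - (2/7)Q and Ps = 40.625 + 0.125Q; the wedge Ps − Pb = 19 gives 40.625 + 0.125Q − (408/7 - (2/7)Q) = 19, so Q' = 2053/23.
Then Pb = 408/7 − (2/7)·(2053/23) = 754/23 and Ps = 40.625 + 0.125·(2053/23) = 1191/23.
The subsidy expands output by 2053/23 − 43 = 1064/23 past the efficient level; on those units the gap between marginal cost and willingness to pay runs from 0 up to 19.
DWL = ½ × 19 × 1064/23 = 10108/23.

Deadweight loss = 10108/23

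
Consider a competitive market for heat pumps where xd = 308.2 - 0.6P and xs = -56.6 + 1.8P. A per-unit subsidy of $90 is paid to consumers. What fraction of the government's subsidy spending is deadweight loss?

DWL / government spending = 81/1030

Pre-subsidy: 308.2 - 0.6P = -56.6 + 1.8P gives P* = 152, x* = 217.
With the rebate, buyers effectively pay Pb = Ps − 90, where Ps is the price sellers receive.
Demand in terms of Ps becomes xd = 308.2 − 0.6(Ps − 90) = 362.2 - 0.6Ps. Setting this equal to supply: 362.2 - 0.6Ps = -56.6 + 1.8Ps, so Ps = 174.5.
Buyers pay Pb = 174.5 − 90 = 84.5; x' = -56.6 + 1.8·174.5 = 257.5.
ΔCS = ½(217 + 257.5)(152 − 84.5) = 16014.375; ΔPS = ½(217 + 257.5)(174.5 − 152) = 5338.125.
Government spending = 90 × 257.5 = 23175.
DWL = ½ × 90 × (257.5 − 217) = 1822.5; fraction = 1822.5 / 23175 = 81/1030.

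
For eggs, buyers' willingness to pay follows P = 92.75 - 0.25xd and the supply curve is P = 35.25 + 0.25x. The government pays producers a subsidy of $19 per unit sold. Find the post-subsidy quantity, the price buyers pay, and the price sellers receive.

x' = 153; buyers pay $54.5; sellers receive $73.5

Pre-subsidy: 92.75 - 0.25x = 35.25 + 0.25x gives x* = 115 and P* = 64.
With the subsidy, sellers receive Ps = Pb + 19 for each unit, where Pb is the price buyers pay.
On the curves, Pb = 92.75 - 0.25x and Ps = 35.25 + 0.25x; the wedge Ps − Pb = 19 gives 35.25 + 0.25x − (92.75 - 0.25x) = 19, so x' = 153.
Then Pb = 92.75 − 0.25·153 = 54.5 and Ps = 35.25 + 0.25·153 = 73.5.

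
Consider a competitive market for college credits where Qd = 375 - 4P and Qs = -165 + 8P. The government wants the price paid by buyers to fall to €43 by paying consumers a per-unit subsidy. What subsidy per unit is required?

At a buyer price of 43, quantity demanded is 375 − 4·43 = 203.
Sellers supply 203 only when they receive Ps with -165 + 8·Ps = 203, i.e. Ps = 46.
s = Ps − Pb = 46 − 43 = 3.

Required subsidy s = €3 per unit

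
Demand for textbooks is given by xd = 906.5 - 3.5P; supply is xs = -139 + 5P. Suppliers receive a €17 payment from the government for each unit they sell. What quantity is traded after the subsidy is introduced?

x' = 511

Pre-subsidy: 906.5 - 3.5P = -139 + 5P gives P* = 123, x* = 476.
With the subsidy, sellers receive Ps = Pb + 17 for each unit, where Pb is the price buyers pay.
Supply in terms of Pb becomes xs = -139 + 5(Pb + 17) = -54 + 5Pb. Setting this equal to demand: 906.5 - 3.5Pb = -54 + 5Pb, so Pb = 113.
Sellers receive Ps = 113 + 17 = 130; x' = 906.5 − 3.5·113 = 511.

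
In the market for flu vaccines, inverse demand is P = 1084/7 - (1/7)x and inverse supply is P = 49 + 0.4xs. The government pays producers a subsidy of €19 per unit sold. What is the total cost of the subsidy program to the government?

Pre-subsidy: 1084/7 - (1/7)x = 49 + 0.4x gives x* = 195 and P* = 127.
With the subsidy, sellers receive Ps = Pb + 19 for each unit, where Pb is the price buyers pay.
On the curves, Pb = 1084/7 - (1/7)x and Ps = 49 + 0.4x; the wedge Ps − Pb = 19 gives 49 + 0.4x − (1084/7 - (1/7)x) = 19, so x' = 230.
Then Pb = 1084/7 − (1/7)·230 = 122 and Ps = 49 + 0.4·230 = 141.
Government outlay = subsidy × quantity = 19 × 230 = 4370.

Government cost = €4370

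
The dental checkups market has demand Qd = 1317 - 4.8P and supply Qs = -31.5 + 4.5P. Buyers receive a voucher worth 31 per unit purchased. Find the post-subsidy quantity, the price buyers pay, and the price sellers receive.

Pre-subsidy: 1317 - 4.8P = -31.5 + 4.5P gives P* = 145, Q* = 621.
With the rebate, buyers effectively pay Pb = Ps − 31, where Ps is the price sellers receive.
Demand in terms of Ps becomes Qd = 1317 − 4.8(Ps − 31) = 1465.8 - 4.8Ps. Setting this equal to supply: 1465.8 - 4.8Ps = -31.5 + 4.5Ps, so Ps = 161.
Buyers pay Pb = 161 − 31 = 130; Q' = -31.5 + 4.5·161 = 693.

Q' = 693; buyers pay 130; sellers receive 161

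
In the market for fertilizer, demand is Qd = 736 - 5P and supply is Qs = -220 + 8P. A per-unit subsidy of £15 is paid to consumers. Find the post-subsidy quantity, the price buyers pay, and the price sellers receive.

Pre-subsidy: 736 - 5P = -220 + 8P gives P* = 956/13, Q* = 4788/13.
With the rebate, buyers effectively pay Pb = Ps − 15, where Ps is the price sellers receive.
Demand in terms of Ps becomes Qd = 736 − 5(Ps − 15) = 811 - 5Ps. Setting this equal to supply: 811 - 5Ps = -220 + 8Ps, so Ps = 1031/13.
Buyers pay Pb = 1031/13 − 15 = 836/13; Q' = -220 + 8·(1031/13) = 5388/13.

Q' = 5388/13; buyers pay 836/13; sellers receive 1031/13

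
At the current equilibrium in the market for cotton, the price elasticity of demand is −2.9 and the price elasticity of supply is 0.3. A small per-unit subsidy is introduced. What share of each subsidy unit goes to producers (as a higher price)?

For a small subsidy around the equilibrium, the benefit split depends on the relative slopes, which at a point are proportional to the elasticities.
Buyer share = εs/(εs + |εd|) = 0.3/(0.3 + 2.9) = 0.09375; seller share = |εd|/(εs + |εd|) = 0.90625.
So producers capture 0.90625 of the subsidy.

Producer share = 0.90625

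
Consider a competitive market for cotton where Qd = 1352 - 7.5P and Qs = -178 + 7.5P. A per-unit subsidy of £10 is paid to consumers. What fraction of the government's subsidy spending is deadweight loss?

DWL / government spending = 75/2498

Pre-subsidy: 1352 - 7.5P = -178 + 7.5P gives P* = 102, Q* = 587.
With the rebate, buyers effectively pay Pb = Ps − 10, where Ps is the price sellers receive.
Demand in terms of Ps becomes Qd = 1352 − 7.5(Ps − 10) = 1427 - 7.5Ps. Setting this equal to supply: 1427 - 7.5Ps = -178 + 7.5Ps, so Ps = 107.
Buyers pay Pb = 107 − 10 = 97; Q' = -178 + 7.5·107 = 624.5.
ΔCS = ½(587 + 624.5)(102 − 97) = 3028.75; ΔPS = ½(587 + 624.5)(107 − 102) = 3028.75.
Government spending = 10 × 624.5 = 6245.
DWL = ½ × 10 × (624.5 − 587) = 187.5; fraction = 187.5 / 6245 = 75/2498.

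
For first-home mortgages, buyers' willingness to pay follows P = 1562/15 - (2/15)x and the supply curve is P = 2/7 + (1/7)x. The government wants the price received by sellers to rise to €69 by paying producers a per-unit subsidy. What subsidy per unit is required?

Required subsidy s = €29 per unit

At a seller price of 69, quantity supplied is -2 + 7·69 = 481.
Buyers absorb 481 only when they pay Pb = 1562/15 − (2/15)·481 = 40.
s = Ps − Pb = 69 − 40 = 29.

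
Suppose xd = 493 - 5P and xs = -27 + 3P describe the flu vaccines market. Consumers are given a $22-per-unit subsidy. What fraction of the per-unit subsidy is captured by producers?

Pre-subsidy: 493 - 5P = -27 + 3P gives P* = 65, x* = 168.
With the rebate, buyers effectively pay Pb = Ps − 22, where Ps is the price sellers receive.
Demand in terms of Ps becomes xd = 493 − 5(Ps − 22) = 603 - 5Ps. Setting this equal to supply: 603 - 5Ps = -27 + 3Ps, so Ps = 78.75.
Buyers pay Pb = 78.75 − 22 = 56.75; x' = -27 + 3·78.75 = 209.25.
Buyers' price falls by P* − Pb = 65 − 56.75 = 8.25; sellers' price rises by Ps − P* = 78.75 − 65 = 13.75.
So producers capture 13.75/22 = 0.625 of each unit of subsidy.

Producer share = 0.625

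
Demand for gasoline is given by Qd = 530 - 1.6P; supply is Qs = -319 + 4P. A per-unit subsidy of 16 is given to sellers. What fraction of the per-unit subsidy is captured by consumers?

Consumer share = 5/7

Pre-subsidy: 530 - 1.6P = -319 + 4P gives P* = 4245/28, Q* = 2012/7.
With the subsidy, sellers receive Ps = Pb + 16 for each unit, where Pb is the price buyers pay.
Supply in terms of Pb becomes Qs = -319 + 4(Pb + 16) = -255 + 4Pb. Setting this equal to demand: 530 - 1.6Pb = -255 + 4Pb, so Pb = 3925/28.
Sellers receive Ps = 3925/28 + 16 = 4373/28; Q' = 530 − 1.6·(3925/28) = 2140/7.
Buyers' price falls by P* − Pb = 4245/28 − 3925/28 = 80/7; sellers' price rises by Ps − P* = 4373/28 − 4245/28 = 32/7.
So consumers capture (80/7)/16 = 5/7 of each unit of subsidy.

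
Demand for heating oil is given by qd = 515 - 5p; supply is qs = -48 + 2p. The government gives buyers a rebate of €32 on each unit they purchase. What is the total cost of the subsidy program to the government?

Government cost = 35520/7

Pre-subsidy: 515 - 5p = -48 + 2p gives p* = 563/7, q* = 790/7.
With the rebate, buyers effectively pay pb = ps − 32, where ps is the price sellers receive.
Demand in terms of ps becomes qd = 515 − 5(ps − 32) = 675 - 5ps. Setting this equal to supply: 675 - 5ps = -48 + 2ps, so ps = 723/7.
Buyers pay pb = 723/7 − 32 = 499/7; q' = -48 + 2·(723/7) = 1110/7.
Government outlay = subsidy × quantity = 32 × 1110/7 = 35520/7.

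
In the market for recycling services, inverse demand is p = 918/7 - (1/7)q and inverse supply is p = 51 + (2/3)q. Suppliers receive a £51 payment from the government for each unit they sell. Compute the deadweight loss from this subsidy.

Deadweight loss = £1606.5

Pre-subsidy: 918/7 - (1/7)q = 51 + (2/3)q gives q* = 99 and p* = 117.
With the subsidy, sellers receive ps = pb + 51 for each unit, where pb is the price buyers pay.
On the curves, pb = 918/7 - (1/7)q and ps = 51 + (2/3)q; the wedge ps − pb = 51 gives 51 + (2/3)q − (918/7 - (1/7)q) = 51, so q' = 162.
Then pb = 918/7 − (1/7)·162 = 108 and ps = 51 + (2/3)·162 = 159.
The subsidy expands output by 162 − 99 = 63 past the efficient level; on those units the gap between marginal cost and willingness to pay runs from 0 up to 51.
DWL = ½ × 51 × 63 = 1606.5.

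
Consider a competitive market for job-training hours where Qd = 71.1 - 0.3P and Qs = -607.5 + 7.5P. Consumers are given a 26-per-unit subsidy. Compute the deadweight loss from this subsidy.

Pre-subsidy: 71.1 - 0.3P = -607.5 + 7.5P gives P* = 87, Q* = 45.
With the rebate, buyers effectively pay Pb = Ps − 26, where Ps is the price sellers receive.
Demand in terms of Ps becomes Qd = 71.1 − 0.3(Ps − 26) = 78.9 - 0.3Ps. Setting this equal to supply: 78.9 - 0.3Ps = -607.5 + 7.5Ps, so Ps = 88.
Buyers pay Pb = 88 − 26 = 62; Q' = -607.5 + 7.5·88 = 52.5.
The subsidy expands output by 52.5 − 45 = 7.5 past the efficient level; on those units the gap between marginal cost and willingness to pay runs from 0 up to 26.
DWL = ½ × 26 × 7.5 = 97.5.

Deadweight loss = 97.5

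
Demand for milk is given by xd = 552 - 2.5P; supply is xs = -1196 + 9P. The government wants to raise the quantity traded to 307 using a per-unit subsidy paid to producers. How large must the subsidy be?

Required subsidy s = 69 per unit

At x = 307, invert demand for the buyer price: Pb = (552 − 307)/2.5 = 98; invert supply for the seller price: Ps = (307 − (-1196))/9 = 167.
The subsidy must fill the gap: s = Ps − Pb = 167 − 98 = 69.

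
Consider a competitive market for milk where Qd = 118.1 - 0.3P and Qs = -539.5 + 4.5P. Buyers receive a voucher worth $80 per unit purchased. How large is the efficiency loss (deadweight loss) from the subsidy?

Pre-subsidy: 118.1 - 0.3P = -539.5 + 4.5P gives P* = 137, Q* = 77.
With the rebate, buyers effectively pay Pb = Ps − 80, where Ps is the price sellers receive.
Demand in terms of Ps becomes Qd = 118.1 − 0.3(Ps − 80) = 142.1 - 0.3Ps. Setting this equal to supply: 142.1 - 0.3Ps = -539.5 + 4.5Ps, so Ps = 142.
Buyers pay Pb = 142 − 80 = 62; Q' = -539.5 + 4.5·142 = 99.5.
The subsidy expands output by 99.5 − 77 = 22.5 past the efficient level; on those units the gap between marginal cost and willingness to pay runs from 0 up to 80.
DWL = ½ × 80 × 22.5 = 900.

Deadweight loss = $900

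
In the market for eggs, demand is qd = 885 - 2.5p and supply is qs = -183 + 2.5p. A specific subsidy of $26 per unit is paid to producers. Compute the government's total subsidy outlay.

Pre-subsidy: 885 - 2.5p = -183 + 2.5p gives p* = 213.6, q* = 351.
With the subsidy, sellers receive ps = pb + 26 for each unit, where pb is the price buyers pay.
Supply in terms of pb becomes qs = -183 + 2.5(pb + 26) = -118 + 2.5pb. Setting this equal to demand: 885 - 2.5pb = -118 + 2.5pb, so pb = 200.6.
Sellers receive ps = 200.6 + 26 = 226.6; q' = 885 − 2.5·200.6 = 383.5.
Government outlay = subsidy × quantity = 26 × 383.5 = 9971.

Government cost = $9971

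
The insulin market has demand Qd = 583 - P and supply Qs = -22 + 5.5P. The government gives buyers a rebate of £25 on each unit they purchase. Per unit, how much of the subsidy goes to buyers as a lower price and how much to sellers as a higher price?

Pre-subsidy: 583 - P = -22 + 5.5P gives P* = 1210/13, Q* = 6369/13.
With the rebate, buyers effectively pay Pb = Ps − 25, where Ps is the price sellers receive.
Demand in terms of Ps becomes Qd = 583 − 1(Ps − 25) = 608 - Ps. Setting this equal to supply: 608 - Ps = -22 + 5.5Ps, so Ps = 1260/13.
Buyers pay Pb = 1260/13 − 25 = 935/13; Q' = -22 + 5.5·(1260/13) = 6644/13.
Buyers' price falls by P* − Pb = 1210/13 − 935/13 = 275/13; sellers' price rises by Ps − P* = 1260/13 − 1210/13 = 50/13.

Buyers gain 275/13 per unit; sellers gain 50/13 per unit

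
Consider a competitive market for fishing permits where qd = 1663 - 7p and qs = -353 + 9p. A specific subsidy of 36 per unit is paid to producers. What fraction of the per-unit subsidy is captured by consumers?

Pre-subsidy: 1663 - 7p = -353 + 9p gives p* = 126, q* = 781.
With the subsidy, sellers receive ps = pb + 36 for each unit, where pb is the price buyers pay.
Supply in terms of pb becomes qs = -353 + 9(pb + 36) = -29 + 9pb. Setting this equal to demand: 1663 - 7pb = -29 + 9pb, so pb = 105.75.
Sellers receive ps = 105.75 + 36 = 141.75; q' = 1663 − 7·105.75 = 922.75.
Buyers' price falls by p* − pb = 126 − 105.75 = 20.25; sellers' price rises by ps − p* = 141.75 − 126 = 15.75.
So consumers capture 20.25/36 = 0.5625 of each unit of subsidy.

Consumer share = 0.5625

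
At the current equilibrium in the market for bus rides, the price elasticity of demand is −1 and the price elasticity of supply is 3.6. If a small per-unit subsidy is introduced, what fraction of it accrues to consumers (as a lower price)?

Consumer share = 18/23

For a small subsidy around the equilibrium, the benefit split depends on the relative slopes, which at a point are proportional to the elasticities.
Buyer share = εs/(εs + |εd|) = 3.6/(3.6 + 1) = 18/23; seller share = |εd|/(εs + |εd|) = 5/23.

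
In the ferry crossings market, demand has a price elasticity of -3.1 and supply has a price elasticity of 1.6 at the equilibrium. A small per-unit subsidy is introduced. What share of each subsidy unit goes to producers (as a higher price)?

For a small subsidy around the equilibrium, the benefit split depends on the relative slopes, which at a point are proportional to the elasticities.
Buyer share = εs/(εs + |εd|) = 1.6/(1.6 + 3.1) = 16/47; seller share = |εd|/(εs + |εd|) = 31/47.
So producers capture 31/47 of the subsidy.

Producer share = 31/47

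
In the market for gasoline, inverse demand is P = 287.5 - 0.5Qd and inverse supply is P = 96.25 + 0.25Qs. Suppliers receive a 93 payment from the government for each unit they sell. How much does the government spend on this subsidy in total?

Government cost = 35247

Pre-subsidy: 287.5 - 0.5Q = 96.25 + 0.25Q gives Q* = 255 and P* = 160.
With the subsidy, sellers receive Ps = Pb + 93 for each unit, where Pb is the price buyers pay.
On the curves, Pb = 287.5 - 0.5Q and Ps = 96.25 + 0.25Q; the wedge Ps − Pb = 93 gives 96.25 + 0.25Q − (287.5 - 0.5Q) = 93, so Q' = 379.
Then Pb = 287.5 − 0.5·379 = 98 and Ps = 96.25 + 0.25·379 = 191.
Government outlay = subsidy × quantity = 93 × 379 = 35247.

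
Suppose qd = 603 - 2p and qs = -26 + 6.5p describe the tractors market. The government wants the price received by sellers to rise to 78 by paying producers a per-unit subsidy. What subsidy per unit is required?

Required subsidy s = 17 per unit

At a seller price of 78, quantity supplied is -26 + 6.5·78 = 481.
Buyers absorb 481 only when they pay pb with 603 − 2·pb = 481, i.e. pb = 61.
s = ps − pb = 78 − 61 = 17.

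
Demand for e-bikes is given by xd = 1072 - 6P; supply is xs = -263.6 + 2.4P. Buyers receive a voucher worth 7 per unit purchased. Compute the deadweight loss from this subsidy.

Deadweight loss = 42

Pre-subsidy: 1072 - 6P = -263.6 + 2.4P gives P* = 159, x* = 118.
With the rebate, buyers effectively pay Pb = Ps − 7, where Ps is the price sellers receive.
Demand in terms of Ps becomes xd = 1072 − 6(Ps − 7) = 1114 - 6Ps. Setting this equal to supply: 1114 - 6Ps = -263.6 + 2.4Ps, so Ps = 164.
Buyers pay Pb = 164 − 7 = 157; x' = -263.6 + 2.4·164 = 130.
The subsidy expands output by 130 − 118 = 12 past the efficient level; on those units the gap between marginal cost and willingness to pay runs from 0 up to 7.
DWL = ½ × 7 × 12 = 42.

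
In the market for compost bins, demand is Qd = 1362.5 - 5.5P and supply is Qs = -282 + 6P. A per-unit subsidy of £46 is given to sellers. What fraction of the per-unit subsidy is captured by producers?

Pre-subsidy: 1362.5 - 5.5P = -282 + 6P gives P* = 143, Q* = 576.
With the subsidy, sellers receive Ps = Pb + 46 for each unit, where Pb is the price buyers pay.
Supply in terms of Pb becomes Qs = -282 + 6(Pb + 46) = -6 + 6Pb. Setting this equal to demand: 1362.5 - 5.5Pb = -6 + 6Pb, so Pb = 119.
Sellers receive Ps = 119 + 46 = 165; Q' = 1362.5 − 5.5·119 = 708.
Buyers' price falls by P* − Pb = 143 − 119 = 24; sellers' price rises by Ps − P* = 165 − 143 = 22.
So producers capture 22/46 = 11/23 of each unit of subsidy.

Producer share = 11/23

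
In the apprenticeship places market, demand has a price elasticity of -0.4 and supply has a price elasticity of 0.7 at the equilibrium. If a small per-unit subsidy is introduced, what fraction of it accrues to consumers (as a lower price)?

For a small subsidy around the equilibrium, the benefit split depends on the relative slopes, which at a point are proportional to the elasticities.
Buyer share = εs/(εs + |εd|) = 0.7/(0.7 + 0.4) = 7/11; seller share = |εd|/(εs + |εd|) = 4/11.

Consumer share = 7/11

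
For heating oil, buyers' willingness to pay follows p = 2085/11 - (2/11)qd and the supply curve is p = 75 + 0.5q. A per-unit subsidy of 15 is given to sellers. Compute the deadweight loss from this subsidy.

Deadweight loss = 165

Pre-subsidy: 2085/11 - (2/11)q = 75 + 0.5q gives q* = 168 and p* = 159.
With the subsidy, sellers receive ps = pb + 15 for each unit, where pb is the price buyers pay.
On the curves, pb = 2085/11 - (2/11)q and ps = 75 + 0.5q; the wedge ps − pb = 15 gives 75 + 0.5q − (2085/11 - (2/11)q) = 15, so q' = 190.
Then pb = 2085/11 − (2/11)·190 = 155 and ps = 75 + 0.5·190 = 170.
The subsidy expands output by 190 − 168 = 22 past the efficient level; on those units the gap between marginal cost and willingness to pay runs from 0 up to 15.
DWL = ½ × 15 × 22 = 165.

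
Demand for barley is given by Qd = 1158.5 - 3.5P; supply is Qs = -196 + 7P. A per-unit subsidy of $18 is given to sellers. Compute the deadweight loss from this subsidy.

Pre-subsidy: 1158.5 - 3.5P = -196 + 7P gives P* = 129, Q* = 707.
With the subsidy, sellers receive Ps = Pb + 18 for each unit, where Pb is the price buyers pay.
Supply in terms of Pb becomes Qs = -196 + 7(Pb + 18) = -70 + 7Pb. Setting this equal to demand: 1158.5 - 3.5Pb = -70 + 7Pb, so Pb = 117.
Sellers receive Ps = 117 + 18 = 135; Q' = 1158.5 − 3.5·117 = 749.
The subsidy expands output by 749 − 707 = 42 past the efficient level; on those units the gap between marginal cost and willingness to pay runs from 0 up to 18.
DWL = ½ × 18 × 42 = 378.

Deadweight loss = $378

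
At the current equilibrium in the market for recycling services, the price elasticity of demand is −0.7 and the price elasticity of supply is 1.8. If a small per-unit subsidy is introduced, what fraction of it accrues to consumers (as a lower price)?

For a small subsidy around the equilibrium, the benefit split depends on the relative slopes, which at a point are proportional to the elasticities.
Buyer share = εs/(εs + |εd|) = 1.8/(1.8 + 0.7) = 0.72; seller share = |εd|/(εs + |εd|) = 0.28.

Consumer share = 0.72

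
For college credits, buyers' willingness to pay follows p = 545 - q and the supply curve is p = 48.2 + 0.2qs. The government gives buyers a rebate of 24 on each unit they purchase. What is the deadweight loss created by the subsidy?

Deadweight loss = 240

Pre-subsidy: 545 - q = 48.2 + 0.2q gives q* = 414 and p* = 131.
With the rebate, buyers effectively pay pb = ps − 24, where ps is the price sellers receive.
On the curves, pb = 545 - q and ps = 48.2 + 0.2q; the wedge ps − pb = 24 gives 48.2 + 0.2q − (545 - q) = 24, so q' = 434.
Then pb = 545 − 1·434 = 111 and ps = 48.2 + 0.2·434 = 135.
The subsidy expands output by 434 − 414 = 20 past the efficient level; on those units the gap between marginal cost and willingness to pay runs from 0 up to 24.
DWL = ½ × 24 × 20 = 240.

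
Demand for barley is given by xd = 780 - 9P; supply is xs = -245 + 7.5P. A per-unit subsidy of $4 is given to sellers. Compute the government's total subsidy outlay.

Government cost = 10440/11

Pre-subsidy: 780 - 9P = -245 + 7.5P gives P* = 2050/33, x* = 2430/11.
With the subsidy, sellers receive Ps = Pb + 4 for each unit, where Pb is the price buyers pay.
Supply in terms of Pb becomes xs = -245 + 7.5(Pb + 4) = -215 + 7.5Pb. Setting this equal to demand: 780 - 9Pb = -215 + 7.5Pb, so Pb = 1990/33.
Sellers receive Ps = 1990/33 + 4 = 2122/33; x' = 780 − 9·(1990/33) = 2610/11.
Government outlay = subsidy × quantity = 4 × 2610/11 = 10440/11.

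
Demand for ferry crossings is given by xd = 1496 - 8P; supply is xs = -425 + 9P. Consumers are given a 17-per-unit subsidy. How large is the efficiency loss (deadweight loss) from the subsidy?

Deadweight loss = 612

Pre-subsidy: 1496 - 8P = -425 + 9P gives P* = 113, x* = 592.
With the rebate, buyers effectively pay Pb = Ps − 17, where Ps is the price sellers receive.
Demand in terms of Ps becomes xd = 1496 − 8(Ps − 17) = 1632 - 8Ps. Setting this equal to supply: 1632 - 8Ps = -425 + 9Ps, so Ps = 121.
Buyers pay Pb = 121 − 17 = 104; x' = -425 + 9·121 = 664.
The subsidy expands output by 664 − 592 = 72 past the efficient level; on those units the gap between marginal cost and willingness to pay runs from 0 up to 17.
DWL = ½ × 17 × 72 = 612.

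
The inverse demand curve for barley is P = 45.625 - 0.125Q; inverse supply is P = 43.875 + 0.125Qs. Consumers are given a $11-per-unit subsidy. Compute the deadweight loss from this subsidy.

Deadweight loss = $242

Pre-subsidy: 45.625 - 0.125Q = 43.875 + 0.125Q gives Q* = 7 and P* = 44.75.
With the rebate, buyers effectively pay Pb = Ps − 11, where Ps is the price sellers receive.
On the curves, Pb = 45.625 - 0.125Q and Ps = 43.875 + 0.125Q; the wedge Ps − Pb = 11 gives 43.875 + 0.125Q − (45.625 - 0.125Q) = 11, so Q' = 51.
Then Pb = 45.625 − 0.125·51 = 39.25 and Ps = 43.875 + 0.125·51 = 50.25.
The subsidy expands output by 51 − 7 = 44 past the efficient level; on those units the gap between marginal cost and willingness to pay runs from 0 up to 11.
DWL = ½ × 11 × 44 = 242.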